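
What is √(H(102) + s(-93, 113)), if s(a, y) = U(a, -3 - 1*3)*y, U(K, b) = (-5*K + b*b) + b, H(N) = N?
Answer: √56037 ≈ 236.72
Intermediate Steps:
U(K, b) = b + b² - 5*K (U(K, b) = (-5*K + b²) + b = (b² - 5*K) + b = b + b² - 5*K)
s(a, y) = y*(30 - 5*a) (s(a, y) = ((-3 - 1*3) + (-3 - 1*3)² - 5*a)*y = ((-3 - 3) + (-3 - 3)² - 5*a)*y = (-6 + (-6)² - 5*a)*y = (-6 + 36 - 5*a)*y = (30 - 5*a)*y = y*(30 - 5*a))
√(H(102) + s(-93, 113)) = √(102 + 5*113*(6 - 1*(-93))) = √(102 + 5*113*(6 + 93)) = √(102 + 5*113*99) = √(102 + 55935) = √56037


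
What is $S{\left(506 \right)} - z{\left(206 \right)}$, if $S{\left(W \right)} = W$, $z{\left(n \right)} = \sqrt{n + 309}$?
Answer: $506 - \sqrt{515} \approx 483.31$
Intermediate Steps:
$z{\left(n \right)} = \sqrt{309 + n}$
$S{\left(506 \right)} - z{\left(206 \right)} = 506 - \sqrt{309 + 206} = 506 - \sqrt{515}$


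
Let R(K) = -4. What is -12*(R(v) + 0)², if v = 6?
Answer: -192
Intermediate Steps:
-12*(R(v) + 0)² = -12*(-4 + 0)² = -12*(-4)² = -12*16 = -192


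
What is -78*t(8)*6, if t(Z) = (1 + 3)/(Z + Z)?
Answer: -117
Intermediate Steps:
t(Z) = 2/Z (t(Z) = 4/((2*Z)) = 4*(1/(2*Z)) = 2/Z)
-78*t(8)*6 = -156/8*6 = -78*¼*6 = -39/2*6 = -117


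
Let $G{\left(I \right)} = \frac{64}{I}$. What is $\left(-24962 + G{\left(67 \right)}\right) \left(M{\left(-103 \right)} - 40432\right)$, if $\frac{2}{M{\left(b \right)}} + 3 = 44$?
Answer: $\frac{67617990900}{67} \approx 1.0092 \cdot 10^{9}$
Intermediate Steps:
$M{\left(b \right)} = \frac{2}{41}$ ($M{\left(b \right)} = \frac{2}{-3 + 44} = \frac{2}{41}$)
$\left(-24962 + G{\left(67 \right)}\right) \left(M{\left(-103 \right)} - 40432\right) = \left(-24962 + \frac{64}{67}\right) \left(\frac{2}{41} - 40432\right) = \left(-24962 + 64 \cdot \frac{1}{67}\right) \left(- \frac{1657710}{41}\right) = \left(-24962 + \frac{64}{67}\right) \left(- \frac{1657710}{41}\right) = \left(- \frac{1672390}{67}\right) \left(- \frac{1657710}{41}\right) = \frac{67617990900}{67}$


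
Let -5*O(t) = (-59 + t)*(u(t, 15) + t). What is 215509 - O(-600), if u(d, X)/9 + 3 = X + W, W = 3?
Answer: 276796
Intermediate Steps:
u(d, X) = 9*X (u(d, X) = -27 + 9*(X + 3) = -27 + 9*(3 + X) = -27 + (27 + 9*X) = 9*X)
O(t) = -(-59 + t)*(135 + t)/5 (O(t) = -(-59 + t)*(9*15 + t)/5 = -(-59 + t)*(135 + t)/5)
215509 - O(-600) = 215509 - (1593 - 76/5*(-600) - ⅕*(-600)²) = 215509 - (1593 + 9120 - ⅕*360000) = 215509 - (1593 + 9120 - 72000) = 215509 - 1*(-61287) = 215509 + 61287 = 276796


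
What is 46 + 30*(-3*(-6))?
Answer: 586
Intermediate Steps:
46 + 30*(-3*(-6)) = 46 + 30*18 = 46 + 540 = 586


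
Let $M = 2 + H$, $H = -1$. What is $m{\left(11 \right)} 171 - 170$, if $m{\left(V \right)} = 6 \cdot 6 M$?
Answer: $5986$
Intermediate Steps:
$M = 1$ ($M = 2 - 1 = 1$)
$m{\left(V \right)} = 36$ ($m{\left(V \right)} = 6 \cdot 6 \cdot 1 = 36 \cdot 1 = 36$)
$m{\left(11 \right)} 171 - 170 = 36 \cdot 171 - 170 = 6156 - 170 = 5986$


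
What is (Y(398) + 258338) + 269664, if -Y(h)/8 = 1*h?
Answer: 524818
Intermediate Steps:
Y(h) = -8*h
(Y(398) + 258338) + 269664 = (-8*398 + 258338) + 269664 = (-3184 + 258338) + 269664 = 255154 + 269664 = 524818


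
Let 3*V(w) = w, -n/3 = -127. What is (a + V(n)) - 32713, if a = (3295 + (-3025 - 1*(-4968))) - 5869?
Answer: -33217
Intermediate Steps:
n = 381 (n = -3*(-127) = 381)
V(w) = w/3
a = -631 (a = (3295 + (-3025 + 4968)) - 5869 = (3295 + 1943) - 5869 = 5238 - 5869 = -631)
(a + V(n)) - 32713 = (-631 + (⅓)*381) - 32713 = (-631 + 127) - 32713 = -504 - 32713 = -33217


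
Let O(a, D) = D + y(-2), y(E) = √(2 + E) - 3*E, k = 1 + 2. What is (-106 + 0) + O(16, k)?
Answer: -97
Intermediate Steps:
k = 3
O(a, D) = 6 + D (O(a, D) = D + (√(2 - 2) - 3*(-2)) = D + (√0 + 6) = D + (0 + 6) = D + 6 = 6 + D)
(-106 + 0) + O(16, k) = (-106 + 0) + (6 + 3) = -106 + 9 = -97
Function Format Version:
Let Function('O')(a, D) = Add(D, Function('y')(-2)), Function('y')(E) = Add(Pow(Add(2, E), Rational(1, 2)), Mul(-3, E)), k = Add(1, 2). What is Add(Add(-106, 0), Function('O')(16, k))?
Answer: -97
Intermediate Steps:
k = 3
Function('O')(a, D) = Add(6, D) (Function('O')(a, D) = Add(D, Add(Pow(Add(2, -2), Rational(1, 2)), Mul(-3, -2))) = Add(D, Add(Pow(0, Rational(1, 2)), 6)) = Add(D, Add(0, 6)) = Add(D, 6) = Add(6, D))
Add(Add(-106, 0), Function('O')(16, k)) = Add(Add(-106, 0), Add(6, 3)) = Add(-106, 9) = -97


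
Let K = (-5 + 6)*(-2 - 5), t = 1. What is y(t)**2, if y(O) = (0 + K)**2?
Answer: 2401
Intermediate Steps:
K = -7 (K = 1*(-7) = -7)
y(O) = 49 (y(O) = (0 - 7)**2 = (-7)**2 = 49)
y(t)**2 = 49**2 = 2401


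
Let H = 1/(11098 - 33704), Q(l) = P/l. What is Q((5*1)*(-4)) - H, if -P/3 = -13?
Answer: -440807/226060 ≈ -1.9500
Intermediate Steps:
P = 39 (P = -3*(-13) = 39)
Q(l) = 39/l
H = -1/22606 (H = 1/(-22606) = -1/22606 ≈ -4.4236e-5)
Q((5*1)*(-4)) - H = 39/(((5*1)*(-4))) - 1*(-1/22606) = 39/((5*(-4))) + 1/22606 = 39/(-20) + 1/22606 = 39*(-1/20) + 1/22606 = -39/20 + 1/22606 = -440807/226060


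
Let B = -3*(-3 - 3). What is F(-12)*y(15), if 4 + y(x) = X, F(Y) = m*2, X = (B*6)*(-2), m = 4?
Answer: -1760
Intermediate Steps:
B = 18 (B = -3*(-6) = 18)
X = -216 (X = (18*6)*(-2) = 108*(-2) = -216)
F(Y) = 8 (F(Y) = 4*2 = 8)
y(x) = -220 (y(x) = -4 - 216 = -220)
F(-12)*y(15) = 8*(-220) = -1760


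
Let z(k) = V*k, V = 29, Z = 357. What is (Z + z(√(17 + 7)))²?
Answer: 147633 + 41412*√6 ≈ 2.4907e+5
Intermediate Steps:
z(k) = 29*k
(Z + z(√(17 + 7)))² = (357 + 29*√(17 + 7))² = (357 + 29*√24)² = (357 + 29*(2*√6))² = (357 + 58*√6)²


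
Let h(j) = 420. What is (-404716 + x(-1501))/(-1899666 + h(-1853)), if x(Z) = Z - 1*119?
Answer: 203168/949623 ≈ 0.21395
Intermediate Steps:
x(Z) = -119 + Z (x(Z) = Z - 119 = -119 + Z)
(-404716 + x(-1501))/(-1899666 + h(-1853)) = (-404716 + (-119 - 1501))/(-1899666 + 420) = (-404716 - 1620)/(-1899246) = -406336*(-1/1899246) = 203168/949623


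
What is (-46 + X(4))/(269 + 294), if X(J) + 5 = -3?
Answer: -54/563 ≈ -0.095915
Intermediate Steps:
X(J) = -8 (X(J) = -5 - 3 = -8)
(-46 + X(4))/(269 + 294) = (-46 - 8)/(269 + 294) = -54/563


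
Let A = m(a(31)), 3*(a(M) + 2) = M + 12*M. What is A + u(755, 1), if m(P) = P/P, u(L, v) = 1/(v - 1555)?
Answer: 1553/1554 ≈ 0.99936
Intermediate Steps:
a(M) = -2 + 13*M/3 (a(M) = -2 + (M + 12*M)/3 = -2 + (13*M)/3 = -2 + 13*M/3)
u(L, v) = 1/(-1555 + v)
m(P) = 1
A = 1
A + u(755, 1) = 1 + 1/(-1555 + 1) = 1 + 1/(-1554) = 1 - 1/1554 = 1553/1554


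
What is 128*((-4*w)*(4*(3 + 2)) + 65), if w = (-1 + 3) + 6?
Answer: -73600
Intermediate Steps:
w = 8 (w = 2 + 6 = 8)
128*((-4*w)*(4*(3 + 2)) + 65) = 128*((-4*8)*(4*(3 + 2)) + 65) = 128*(-128*5 + 65) = 128*(-32*20 + 65) = 128*(-640 + 65) = 128*(-575) = -73600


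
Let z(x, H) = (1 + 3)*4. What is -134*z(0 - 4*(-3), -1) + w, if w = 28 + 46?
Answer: -2070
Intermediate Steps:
w = 74
z(x, H) = 16 (z(x, H) = 4*4 = 16)
-134*z(0 - 4*(-3), -1) + w = -134*16 + 74 = -2144 + 74 = -2070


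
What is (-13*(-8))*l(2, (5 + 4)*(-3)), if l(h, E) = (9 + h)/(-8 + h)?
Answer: -572/3 ≈ -190.67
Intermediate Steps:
l(h, E) = (9 + h)/(-8 + h)
(-13*(-8))*l(2, (5 + 4)*(-3)) = (-13*(-8))*((9 + 2)/(-8 + 2)) = 104*(11/(-6)) = 104*(-⅙*11) = 104*(-11/6) = -572/3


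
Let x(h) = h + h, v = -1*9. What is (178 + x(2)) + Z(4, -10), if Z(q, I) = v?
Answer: 173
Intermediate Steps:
v = -9
Z(q, I) = -9
x(h) = 2*h
(178 + x(2)) + Z(4, -10) = (178 + 2*2) - 9 = (178 + 4) - 9 = 182 - 9 = 173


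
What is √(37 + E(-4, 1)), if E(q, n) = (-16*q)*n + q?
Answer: √97 ≈ 9.8489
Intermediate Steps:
E(q, n) = q - 16*n*q (E(q, n) = -16*n*q + q = q - 16*n*q)
√(37 + E(-4, 1)) = √(37 - 4*(1 - 16*1)) = √(37 - 4*(1 - 16)) = √(37 - 4*(-15)) = √(37 + 60) = √97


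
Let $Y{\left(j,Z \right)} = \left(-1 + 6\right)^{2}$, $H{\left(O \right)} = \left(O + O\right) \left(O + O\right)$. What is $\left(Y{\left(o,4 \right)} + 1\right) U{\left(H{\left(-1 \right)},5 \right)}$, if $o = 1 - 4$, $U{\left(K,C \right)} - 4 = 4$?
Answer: $208$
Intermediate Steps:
$H{\left(O \right)} = 4 O^{2}$ ($H{\left(O \right)} = 2 O 2 O = 4 O^{2}$)
$U{\left(K,C \right)} = 8$ ($U{\left(K,C \right)} = 4 + 4 = 8$)
$o = -3$ ($o = 1 - 4 = -3$)
$Y{\left(j,Z \right)} = 25$ ($Y{\left(j,Z \right)} = 5^{2} = 25$)
$\left(Y{\left(o,4 \right)} + 1\right) U{\left(H{\left(-1 \right)},5 \right)} = \left(25 + 1\right) 8 = 26 \cdot 8 = 208$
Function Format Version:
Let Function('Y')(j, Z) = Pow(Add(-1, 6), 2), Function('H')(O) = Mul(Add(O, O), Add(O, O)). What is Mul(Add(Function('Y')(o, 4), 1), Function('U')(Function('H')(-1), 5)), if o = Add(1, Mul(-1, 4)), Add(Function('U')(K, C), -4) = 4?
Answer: 208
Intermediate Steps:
Function('H')(O) = Mul(4, Pow(O, 2)) (Function('H')(O) = Mul(Mul(2, O), Mul(2, O)) = Mul(4, Pow(O, 2)))
Function('U')(K, C) = 8 (Function('U')(K, C) = Add(4, 4) = 8)
o = -3 (o = Add(1, -4) = -3)
Function('Y')(j, Z) = 25 (Function('Y')(j, Z) = Pow(5, 2) = 25)
Mul(Add(Function('Y')(o, 4), 1), Function('U')(Function('H')(-1), 5)) = Mul(Add(25, 1), 8) = Mul(26, 8) = 208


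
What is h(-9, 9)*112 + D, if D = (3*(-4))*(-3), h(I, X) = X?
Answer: 1044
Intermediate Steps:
D = 36 (D = -12*(-3) = 36)
h(-9, 9)*112 + D = 9*112 + 36 = 1008 + 36 = 1044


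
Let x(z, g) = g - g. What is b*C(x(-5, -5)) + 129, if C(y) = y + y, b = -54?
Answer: 129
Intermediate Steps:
x(z, g) = 0
C(y) = 2*y
b*C(x(-5, -5)) + 129 = -108*0 + 129 = -54*0 + 129 = 0 + 129 = 129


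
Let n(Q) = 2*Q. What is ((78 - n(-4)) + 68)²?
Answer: 23716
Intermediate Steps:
((78 - n(-4)) + 68)² = ((78 - 2*(-4)) + 68)² = ((78 - 1*(-8)) + 68)² = ((78 + 8) + 68)² = (86 + 68)² = 154² = 23716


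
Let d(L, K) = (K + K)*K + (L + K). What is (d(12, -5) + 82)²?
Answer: 19321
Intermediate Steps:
d(L, K) = K + L + 2*K² (d(L, K) = (2*K)*K + (K + L) = 2*K² + (K + L) = K + L + 2*K²)
(d(12, -5) + 82)² = ((-5 + 12 + 2*(-5)²) + 82)² = ((-5 + 12 + 2*25) + 82)² = ((-5 + 12 + 50) + 82)² = (57 + 82)² = 139² = 19321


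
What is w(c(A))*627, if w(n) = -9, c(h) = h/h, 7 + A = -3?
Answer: -5643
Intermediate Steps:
A = -10 (A = -7 - 3 = -10)
c(h) = 1
w(c(A))*627 = -9*627 = -5643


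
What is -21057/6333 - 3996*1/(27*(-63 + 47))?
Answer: 50031/8444 ≈ 5.9250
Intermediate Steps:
-21057/6333 - 3996*1/(27*(-63 + 47)) = -21057*1/6333 - 3996/((-16*27)) = -7019/2111 - 3996/(-432) = -7019/2111 - 3996*(-1/432) = -7019/2111 + 37/4 = 50031/8444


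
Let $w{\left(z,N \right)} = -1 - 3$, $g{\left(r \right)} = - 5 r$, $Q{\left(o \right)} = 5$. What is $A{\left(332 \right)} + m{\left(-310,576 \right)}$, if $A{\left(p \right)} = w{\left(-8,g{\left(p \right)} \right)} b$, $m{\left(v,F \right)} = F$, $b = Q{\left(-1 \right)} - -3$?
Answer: $544$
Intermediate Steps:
$b = 8$ ($b = 5 - -3 = 5 + 3 = 8$)
$w{\left(z,N \right)} = -4$
$A{\left(p \right)} = -32$ ($A{\left(p \right)} = \left(-4\right) 8 = -32$)
$A{\left(332 \right)} + m{\left(-310,576 \right)} = -32 + 576 = 544$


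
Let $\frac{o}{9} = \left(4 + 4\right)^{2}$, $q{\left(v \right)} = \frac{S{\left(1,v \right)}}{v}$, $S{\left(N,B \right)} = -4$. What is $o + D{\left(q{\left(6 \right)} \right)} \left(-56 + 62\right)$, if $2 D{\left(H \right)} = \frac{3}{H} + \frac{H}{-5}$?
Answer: $\frac{5629}{10} \approx 562.9$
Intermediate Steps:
$q{\left(v \right)} = - \frac{4}{v}$
$D{\left(H \right)} = - \frac{H}{10} + \frac{3}{2 H}$ ($D{\left(H \right)} = \frac{\frac{3}{H} + \frac{H}{-5}}{2} = \frac{\frac{3}{H} + H \left(- \frac{1}{5}\right)}{2} = \frac{\frac{3}{H} - \frac{H}{5}}{2} = - \frac{H}{10} + \frac{3}{2 H}$)
$o = 576$ ($o = 9 \left(4 + 4\right)^{2} = 9 \cdot 8^{2} = 9 \cdot 64 = 576$)
$o + D{\left(q{\left(6 \right)} \right)} \left(-56 + 62\right) = 576 + \frac{15 - \left(- \frac{4}{6}\right)^{2}}{10 \left(- \frac{4}{6}\right)} \left(-56 + 62\right) = 576 + \frac{15 - \left(\left(-4\right) \frac{1}{6}\right)^{2}}{10 \left(\left(-4\right) \frac{1}{6}\right)} 6 = 576 + \frac{15 - \left(- \frac{2}{3}\right)^{2}}{10 \left(- \frac{2}{3}\right)} 6 = 576 + \frac{1}{10} \left(- \frac{3}{2}\right) \left(15 - \frac{4}{9}\right) 6 = 576 + \frac{1}{10} \left(- \frac{3}{2}\right) \frac{131}{9} \cdot 6 = 576 - \frac{131}{10} = \frac{5629}{10}$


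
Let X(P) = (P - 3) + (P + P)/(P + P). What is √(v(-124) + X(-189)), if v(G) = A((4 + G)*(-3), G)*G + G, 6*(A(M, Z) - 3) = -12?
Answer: I*√439 ≈ 20.952*I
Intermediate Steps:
A(M, Z) = 1 (A(M, Z) = 3 + (⅙)*(-12) = 3 - 2 = 1)
X(P) = -2 + P (X(P) = (-3 + P) + (2*P)/((2*P)) = (-3 + P) + (2*P)*(1/(2*P)) = (-3 + P) + 1 = -2 + P)
v(G) = 2*G (v(G) = 1*G + G = G + G = 2*G)
√(v(-124) + X(-189)) = √(2*(-124) + (-2 - 189)) = √(-248 - 191) = √(-439) = I*√439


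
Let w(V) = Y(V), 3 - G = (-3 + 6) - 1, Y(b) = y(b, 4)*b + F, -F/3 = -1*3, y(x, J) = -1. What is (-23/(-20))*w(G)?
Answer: 46/5 ≈ 9.2000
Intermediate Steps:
F = 9 (F = -(-3)*3 = -3*(-3) = 9)
Y(b) = 9 - b (Y(b) = -b + 9 = 9 - b)
G = 1 (G = 3 - ((-3 + 6) - 1) = 3 - (3 - 1) = 3 - 1*2 = 3 - 2 = 1)
w(V) = 9 - V
(-23/(-20))*w(G) = (-23/(-20))*(9 - 1*1) = (-23*(-1/20))*(9 - 1) = (23/20)*8 = 46/5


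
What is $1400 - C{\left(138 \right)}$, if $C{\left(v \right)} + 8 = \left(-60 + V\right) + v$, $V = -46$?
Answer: $1376$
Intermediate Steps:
$C{\left(v \right)} = -114 + v$ ($C{\left(v \right)} = -8 + \left(\left(-60 - 46\right) + v\right) = -8 + \left(-106 + v\right) = -114 + v$)
$1400 - C{\left(138 \right)} = 1400 - \left(-114 + 138\right) = 1400 - 24 = 1376$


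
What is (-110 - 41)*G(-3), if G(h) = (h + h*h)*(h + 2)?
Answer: 906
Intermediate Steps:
G(h) = (2 + h)*(h + h²) (G(h) = (h + h²)*(2 + h) = (2 + h)*(h + h²))
(-110 - 41)*G(-3) = (-110 - 41)*(-3*(2 + (-3)² + 3*(-3))) = -(-453)*(2 + 9 - 9) = -(-453)*2 = -151*(-6) = 906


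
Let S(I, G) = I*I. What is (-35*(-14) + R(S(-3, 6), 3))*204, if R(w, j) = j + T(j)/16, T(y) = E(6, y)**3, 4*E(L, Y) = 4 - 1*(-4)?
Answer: 100674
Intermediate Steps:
E(L, Y) = 2 (E(L, Y) = (4 - 1*(-4))/4 = (4 + 4)/4 = (1/4)*8 = 2)
T(y) = 8 (T(y) = 2**3 = 8)
S(I, G) = I**2
R(w, j) = 1/2 + j (R(w, j) = j + 8/16 = j + 8*(1/16) = j + 1/2 = 1/2 + j)
(-35*(-14) + R(S(-3, 6), 3))*204 = (-35*(-14) + (1/2 + 3))*204 = (490 + 7/2)*204 = (987/2)*204 = 100674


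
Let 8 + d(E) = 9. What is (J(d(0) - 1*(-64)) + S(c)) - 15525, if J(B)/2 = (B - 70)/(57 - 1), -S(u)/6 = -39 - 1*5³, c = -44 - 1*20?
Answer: -407153/28 ≈ -14541.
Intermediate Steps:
d(E) = 1 (d(E) = -8 + 9 = 1)
c = -64 (c = -44 - 20 = -64)
S(u) = 984 (S(u) = -6*(-39 - 1*5³) = -6*(-39 - 1*125) = -6*(-39 - 125) = -6*(-164) = 984)
J(B) = -5/2 + B/28 (J(B) = 2*((B - 70)/(57 - 1)) = 2*((-70 + B)/56) = 2*((-70 + B)*(1/56)) = 2*(-5/4 + B/56) = -5/2 + B/28)
(J(d(0) - 1*(-64)) + S(c)) - 15525 = ((-5/2 + (1 - 1*(-64))/28) + 984) - 15525 = ((-5/2 + (1 + 64)/28) + 984) - 15525 = ((-5/2 + (1/28)*65) + 984) - 15525 = ((-5/2 + 65/28) + 984) - 15525 = (-5/28 + 984) - 15525 = 27547/28 - 15525 = -407153/28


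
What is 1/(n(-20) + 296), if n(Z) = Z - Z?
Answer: 1/296 ≈ 0.0033784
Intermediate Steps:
n(Z) = 0
1/(n(-20) + 296) = 1/(0 + 296) = 1/296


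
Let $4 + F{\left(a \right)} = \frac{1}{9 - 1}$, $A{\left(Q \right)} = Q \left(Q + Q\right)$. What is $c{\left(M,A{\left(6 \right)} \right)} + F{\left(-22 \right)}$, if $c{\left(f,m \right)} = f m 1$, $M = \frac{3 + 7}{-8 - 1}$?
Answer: $- \frac{671}{8} \approx -83.875$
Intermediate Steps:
$A{\left(Q \right)} = 2 Q^{2}$ ($A{\left(Q \right)} = Q 2 Q = 2 Q^{2}$)
$M = - \frac{10}{9}$ ($M = \frac{10}{-9} = 10 \left(- \frac{1}{9}\right) = - \frac{10}{9} \approx -1.1111$)
$F{\left(a \right)} = - \frac{31}{8}$ ($F{\left(a \right)} = -4 + \frac{1}{9 - 1} = -4 + \frac{1}{8} = - \frac{31}{8}$)
$c{\left(f,m \right)} = f m$
$c{\left(M,A{\left(6 \right)} \right)} + F{\left(-22 \right)} = - \frac{10 \cdot 2 \cdot 6^{2}}{9} - \frac{31}{8} = - \frac{10 \cdot 2 \cdot 36}{9} - \frac{31}{8} = \left(- \frac{10}{9}\right) 72 - \frac{31}{8} = -80 - \frac{31}{8} = - \frac{671}{8}$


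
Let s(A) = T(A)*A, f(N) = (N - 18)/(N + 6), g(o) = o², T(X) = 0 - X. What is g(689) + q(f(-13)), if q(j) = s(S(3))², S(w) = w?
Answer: 474802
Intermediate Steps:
T(X) = -X
f(N) = (-18 + N)/(6 + N)
s(A) = -A² (s(A) = (-A)*A = -A²)
q(j) = 81 (q(j) = (-1*3²)² = (-1*9)² = (-9)² = 81)
g(689) + q(f(-13)) = 689² + 81 = 474721 + 81 = 474802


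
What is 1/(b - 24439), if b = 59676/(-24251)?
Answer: -24251/592729865 ≈ -4.0914e-5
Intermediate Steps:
b = -59676/24251 (b = 59676*(-1/24251) = -59676/24251 ≈ -2.4608)
1/(b - 24439) = 1/(-59676/24251 - 24439) = 1/(-592729865/24251) = -24251/592729865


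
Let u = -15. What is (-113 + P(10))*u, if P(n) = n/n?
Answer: 1680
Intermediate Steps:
P(n) = 1
(-113 + P(10))*u = (-113 + 1)*(-15) = -112*(-15) = 1680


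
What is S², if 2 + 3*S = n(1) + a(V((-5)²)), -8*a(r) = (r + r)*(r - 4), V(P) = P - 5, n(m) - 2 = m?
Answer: 6241/9 ≈ 693.44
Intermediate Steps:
n(m) = 2 + m
V(P) = -5 + P
a(r) = -r*(-4 + r)/4 (a(r) = -(r + r)*(r - 4)/8 = -2*r*(-4 + r)/8 = -r*(-4 + r)/4)
S = -79/3 (S = -⅔ + ((2 + 1) + (-5 + (-5)²)*(4 - (-5 + (-5)²))/4)/3 = -⅔ + (3 + (-5 + 25)*(4 - (-5 + 25))/4)/3 = -⅔ + (3 + (¼)*20*(4 - 1*20))/3 = -⅔ + (3 + (¼)*20*(4 - 20))/3 = -⅔ + (3 + (¼)*20*(-16))/3 = -⅔ + (3 - 80)/3 = -⅔ + (⅓)*(-77) = -⅔ - 77/3 = -79/3 ≈ -26.333)
S² = (-79/3)² = 6241/9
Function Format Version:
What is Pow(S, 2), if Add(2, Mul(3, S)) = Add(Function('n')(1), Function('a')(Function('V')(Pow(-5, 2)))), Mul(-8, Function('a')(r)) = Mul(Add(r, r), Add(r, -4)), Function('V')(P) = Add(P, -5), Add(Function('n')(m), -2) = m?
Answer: Rational(6241, 9) ≈ 693.44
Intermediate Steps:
Function('n')(m) = Add(2, m)
Function('V')(P) = Add(-5, P)
Function('a')(r) = Mul(Rational(-1, 4), r, Add(-4, r)) (Function('a')(r) = Mul(Rational(-1, 8), Mul(Add(r, r), Add(r, -4))) = Mul(Rational(-1, 8), Mul(Mul(2, r), Add(-4, r))) = Mul(Rational(-1, 8), Mul(2, r, Add(-4, r))) = Mul(Rational(-1, 4), r, Add(-4, r)))
S = Rational(-79, 3) (S = Add(Rational(-2, 3), Mul(Rational(1, 3), Add(Add(2, 1), Mul(Rational(1, 4), Add(-5, Pow(-5, 2)), Add(4, Mul(-1, Add(-5, Pow(-5, 2)))))))) = Add(Rational(-2, 3), Mul(Rational(1, 3), Add(3, Mul(Rational(1, 4), Add(-5, 25), Add(4, Mul(-1, Add(-5, 25))))))) = Add(Rational(-2, 3), Mul(Rational(1, 3), Add(3, Mul(Rational(1, 4), 20, Add(4, Mul(-1, 20)))))) = Add(Rational(-2, 3), Mul(Rational(1, 3), Add(3, Mul(Rational(1, 4), 20, Add(4, -20))))) = Add(Rational(-2, 3), Mul(Rational(1, 3), Add(3, Mul(Rational(1, 4), 20, -16)))) = Add(Rational(-2, 3), Mul(Rational(1, 3), Add(3, -80))) = Add(Rational(-2, 3), Mul(Rational(1, 3), -77)) = Add(Rational(-2, 3), Rational(-77, 3)) = Rational(-79, 3) ≈ -26.333)
Pow(S, 2) = Pow(Rational(-79, 3), 2) = Rational(6241, 9)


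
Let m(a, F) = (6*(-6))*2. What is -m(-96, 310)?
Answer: 72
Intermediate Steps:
m(a, F) = -72 (m(a, F) = -36*2 = -72)
-m(-96, 310) = -1*(-72) = 72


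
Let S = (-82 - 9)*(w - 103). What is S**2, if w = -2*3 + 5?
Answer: 89567296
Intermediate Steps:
w = -1 (w = -6 + 5 = -1)
S = 9464 (S = (-82 - 9)*(-1 - 103) = -91*(-104) = 9464)
S**2 = 9464**2 = 89567296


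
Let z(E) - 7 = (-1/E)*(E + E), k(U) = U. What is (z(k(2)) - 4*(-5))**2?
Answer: 625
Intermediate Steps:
z(E) = 5 (z(E) = 7 + (-1/E)*(E + E) = 7 + (-1/E)*(2*E) = 7 - 2 = 5)
(z(k(2)) - 4*(-5))**2 = (5 - 4*(-5))**2 = (5 + 20)**2 = 25**2 = 625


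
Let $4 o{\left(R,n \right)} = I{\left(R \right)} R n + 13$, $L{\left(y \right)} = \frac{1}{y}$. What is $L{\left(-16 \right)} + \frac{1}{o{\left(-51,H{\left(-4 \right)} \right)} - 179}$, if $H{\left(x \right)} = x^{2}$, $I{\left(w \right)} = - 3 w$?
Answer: $- \frac{125615}{2008816} \approx -0.062532$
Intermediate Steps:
$o{\left(R,n \right)} = \frac{13}{4} - \frac{3 n R^{2}}{4}$ ($o{\left(R,n \right)} = \frac{- 3 R R n + 13}{4} = \frac{- 3 R^{2} n + 13}{4} = \frac{- 3 n R^{2} + 13}{4} = \frac{13 - 3 n R^{2}}{4} = \frac{13}{4} - \frac{3 n R^{2}}{4}$)
$L{\left(-16 \right)} + \frac{1}{o{\left(-51,H{\left(-4 \right)} \right)} - 179} = \frac{1}{-16} + \frac{1}{\left(\frac{13}{4} - \frac{3 \left(-4\right)^{2} \left(-51\right)^{2}}{4}\right) - 179} = - \frac{1}{16} + \frac{1}{\left(\frac{13}{4} - 12 \cdot 2601\right) - 179} = - \frac{1}{16} + \frac{1}{\left(\frac{13}{4} - 31212\right) - 179} = - \frac{1}{16} + \frac{1}{- \frac{124835}{4} - 179} = - \frac{1}{16} + \frac{1}{- \frac{125551}{4}} = - \frac{1}{16} - \frac{4}{125551} = - \frac{125615}{2008816}$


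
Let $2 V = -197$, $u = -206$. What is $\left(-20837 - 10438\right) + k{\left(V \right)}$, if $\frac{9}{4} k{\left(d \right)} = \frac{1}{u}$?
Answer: $- \frac{28991927}{927} \approx -31275.0$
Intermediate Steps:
$V = - \frac{197}{2}$ ($V = \frac{1}{2} \left(-197\right) = - \frac{197}{2} \approx -98.5$)
$k{\left(d \right)} = - \frac{2}{927}$ ($k{\left(d \right)} = \frac{4}{9 \left(-206\right)} = \frac{4}{9} \left(- \frac{1}{206}\right) = - \frac{2}{927}$)
$\left(-20837 - 10438\right) + k{\left(V \right)} = \left(-20837 - 10438\right) - \frac{2}{927} = -31275 - \frac{2}{927} = - \frac{28991927}{927}$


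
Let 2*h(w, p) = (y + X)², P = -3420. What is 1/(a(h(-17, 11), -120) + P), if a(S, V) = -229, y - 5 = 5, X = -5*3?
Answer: -1/3649 ≈ -0.00027405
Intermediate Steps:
X = -15
y = 10 (y = 5 + 5 = 10)
h(w, p) = 25/2 (h(w, p) = (10 - 15)²/2 = (½)*(-5)² = (½)*25 = 25/2)
1/(a(h(-17, 11), -120) + P) = 1/(-229 - 3420) = 1/(-3649) = -1/3649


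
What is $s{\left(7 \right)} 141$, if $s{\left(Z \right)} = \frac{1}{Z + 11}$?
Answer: $\frac{47}{6} \approx 7.8333$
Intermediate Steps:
$s{\left(Z \right)} = \frac{1}{11 + Z}$
$s{\left(7 \right)} 141 = \frac{1}{11 + 7} \cdot 141 = \frac{1}{18} \cdot 141 = \frac{47}{6}$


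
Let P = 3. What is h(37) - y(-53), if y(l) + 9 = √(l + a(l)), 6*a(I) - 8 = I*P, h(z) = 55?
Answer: 64 - I*√2814/6 ≈ 64.0 - 8.8412*I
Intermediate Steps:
a(I) = 4/3 + I/2 (a(I) = 4/3 + (I*3)/6 = 4/3 + (3*I)/6 = 4/3 + I/2)
y(l) = -9 + √(4/3 + 3*l/2) (y(l) = -9 + √(l + (4/3 + l/2)) = -9 + √(4/3 + 3*l/2))
h(37) - y(-53) = 55 - (-9 + √(48 + 54*(-53))/6) = 55 - (-9 + √(48 - 2862)/6) = 55 - (-9 + √(-2814)/6) = 55 - (-9 + (I*√2814)/6) = 55 - (-9 + I*√2814/6) = 55 + (9 - I*√2814/6) = 64 - I*√2814/6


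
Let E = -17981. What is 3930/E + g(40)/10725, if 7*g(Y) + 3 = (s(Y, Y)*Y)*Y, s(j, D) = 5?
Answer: -13750063/122720325 ≈ -0.11204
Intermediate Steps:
g(Y) = -3/7 + 5*Y²/7 (g(Y) = -3/7 + ((5*Y)*Y)/7 = -3/7 + (5*Y²)/7 = -3/7 + 5*Y²/7)
3930/E + g(40)/10725 = 3930/(-17981) + (-3/7 + (5/7)*40²)/10725 = 3930*(-1/17981) + (-3/7 + (5/7)*1600)*(1/10725) = -3930/17981 + (-3/7 + 8000/7)*(1/10725) = -3930/17981 + (7997/7)*(1/10725) = -3930/17981 + 727/6825 = -13750063/122720325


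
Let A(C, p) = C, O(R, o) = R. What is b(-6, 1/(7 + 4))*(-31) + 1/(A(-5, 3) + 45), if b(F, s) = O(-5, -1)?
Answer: 6201/40 ≈ 155.02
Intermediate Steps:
b(F, s) = -5
b(-6, 1/(7 + 4))*(-31) + 1/(A(-5, 3) + 45) = -5*(-31) + 1/(-5 + 45) = 155 + 1/40 = 6201/40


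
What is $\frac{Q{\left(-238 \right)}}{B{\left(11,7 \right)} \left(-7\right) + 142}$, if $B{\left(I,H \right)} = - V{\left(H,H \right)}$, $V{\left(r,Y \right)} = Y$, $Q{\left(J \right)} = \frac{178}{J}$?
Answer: $- \frac{89}{22729} \approx -0.0039157$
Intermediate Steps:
$B{\left(I,H \right)} = - H$
$\frac{Q{\left(-238 \right)}}{B{\left(11,7 \right)} \left(-7\right) + 142} = \frac{178 \frac{1}{-238}}{\left(-1\right) 7 \left(-7\right) + 142} = \frac{178 \left(- \frac{1}{238}\right)}{\left(-7\right) \left(-7\right) + 142} = - \frac{89}{119 \left(49 + 142\right)} = - \frac{89}{119 \cdot 191} = \left(- \frac{89}{119}\right) \frac{1}{191} = - \frac{89}{22729}$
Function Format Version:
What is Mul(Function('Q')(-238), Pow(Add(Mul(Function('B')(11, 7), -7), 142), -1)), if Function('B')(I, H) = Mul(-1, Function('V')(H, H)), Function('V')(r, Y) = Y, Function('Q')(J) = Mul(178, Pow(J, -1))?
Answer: Rational(-89, 22729) ≈ -0.0039157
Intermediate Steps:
Function('B')(I, H) = Mul(-1, H)
Mul(Function('Q')(-238), Pow(Add(Mul(Function('B')(11, 7), -7), 142), -1)) = Mul(Mul(178, Pow(-238, -1)), Pow(Add(Mul(Mul(-1, 7), -7), 142), -1)) = Mul(Mul(178, Rational(-1, 238)), Pow(Add(Mul(-7, -7), 142), -1)) = Mul(Rational(-89, 119), Pow(Add(49, 142), -1)) = Mul(Rational(-89, 119), Pow(191, -1)) = Mul(Rational(-89, 119), Rational(1, 191)) = Rational(-89, 22729)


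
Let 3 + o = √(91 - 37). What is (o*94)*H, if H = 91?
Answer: -25662 + 25662*√6 ≈ 37197.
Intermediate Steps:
o = -3 + 3*√6 (o = -3 + √(91 - 37) = -3 + √54 = -3 + 3*√6 ≈ 4.3485)
(o*94)*H = ((-3 + 3*√6)*94)*91 = (-282 + 282*√6)*91 = -25662 + 25662*√6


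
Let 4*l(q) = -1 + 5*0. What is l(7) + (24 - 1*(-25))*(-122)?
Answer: -23913/4 ≈ -5978.3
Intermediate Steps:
l(q) = -¼ (l(q) = (-1 + 5*0)/4 = (-1 + 0)/4 = (¼)*(-1) = -¼)
l(7) + (24 - 1*(-25))*(-122) = -¼ + (24 - 1*(-25))*(-122) = -¼ + (24 + 25)*(-122) = -¼ + 49*(-122) = -¼ - 5978 = -23913/4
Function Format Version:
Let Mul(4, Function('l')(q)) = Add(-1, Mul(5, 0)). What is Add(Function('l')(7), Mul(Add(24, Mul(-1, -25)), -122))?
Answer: Rational(-23913, 4) ≈ -5978.3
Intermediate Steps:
Function('l')(q) = Rational(-1, 4) (Function('l')(q) = Mul(Rational(1, 4), Add(-1, Mul(5, 0))) = Mul(Rational(1, 4), Add(-1, 0)) = Mul(Rational(1, 4), -1) = Rational(-1, 4))
Add(Function('l')(7), Mul(Add(24, Mul(-1, -25)), -122)) = Add(Rational(-1, 4), Mul(Add(24, Mul(-1, -25)), -122)) = Add(Rational(-1, 4), Mul(Add(24, 25), -122)) = Add(Rational(-1, 4), Mul(49, -122)) = Add(Rational(-1, 4), -5978) = Rational(-23913, 4)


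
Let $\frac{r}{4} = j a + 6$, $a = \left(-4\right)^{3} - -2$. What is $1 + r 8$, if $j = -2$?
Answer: $4161$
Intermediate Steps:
$a = -62$ ($a = -64 + 2 = -62$)
$r = 520$ ($r = 4 \left(\left(-2\right) \left(-62\right) + 6\right) = 4 \left(124 + 6\right) = 4 \cdot 130 = 520$)
$1 + r 8 = 1 + 520 \cdot 8 = 1 + 4160 = 4161$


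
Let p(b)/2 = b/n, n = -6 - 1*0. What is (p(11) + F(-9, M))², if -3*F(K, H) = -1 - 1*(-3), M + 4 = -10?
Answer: 169/9 ≈ 18.778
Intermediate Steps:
n = -6 (n = -6 + 0 = -6)
M = -14 (M = -4 - 10 = -14)
F(K, H) = -⅔ (F(K, H) = -(-1 - 1*(-3))/3 = -(-1 + 3)/3 = -⅓*2 = -⅔)
p(b) = -b/3 (p(b) = 2*(b/(-6)) = 2*(b*(-⅙)) = 2*(-b/6) = -b/3)
(p(11) + F(-9, M))² = (-⅓*11 - ⅔)² = (-11/3 - ⅔)² = (-13/3)² = 169/9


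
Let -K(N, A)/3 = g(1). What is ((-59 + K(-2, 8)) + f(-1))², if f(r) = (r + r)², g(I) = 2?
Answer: 3721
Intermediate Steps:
K(N, A) = -6 (K(N, A) = -3*2 = -6)
f(r) = 4*r² (f(r) = (2*r)² = 4*r²)
((-59 + K(-2, 8)) + f(-1))² = ((-59 - 6) + 4*(-1)²)² = (-65 + 4*1)² = (-65 + 4)² = (-61)² = 3721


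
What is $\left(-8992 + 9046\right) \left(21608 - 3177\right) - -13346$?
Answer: $1008620$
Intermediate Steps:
$\left(-8992 + 9046\right) \left(21608 - 3177\right) - -13346 = 54 \cdot 18431 + 13346 = 995274 + 13346 = 1008620$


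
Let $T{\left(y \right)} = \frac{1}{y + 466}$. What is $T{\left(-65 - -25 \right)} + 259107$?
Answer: $\frac{110379583}{426} \approx 2.5911 \cdot 10^{5}$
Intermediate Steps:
$T{\left(y \right)} = \frac{1}{466 + y}$
$T{\left(-65 - -25 \right)} + 259107 = \frac{1}{466 - 40} + 259107 = \frac{1}{426} + 259107 = \frac{110379583}{426}$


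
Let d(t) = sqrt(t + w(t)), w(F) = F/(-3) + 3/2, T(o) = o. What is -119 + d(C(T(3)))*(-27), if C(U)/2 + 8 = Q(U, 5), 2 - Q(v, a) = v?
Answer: -119 - 27*I*sqrt(42)/2 ≈ -119.0 - 87.49*I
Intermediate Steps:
Q(v, a) = 2 - v
w(F) = 3/2 - F/3 (w(F) = F*(-1/3) + 3*(1/2) = -F/3 + 3/2 = 3/2 - F/3)
C(U) = -12 - 2*U (C(U) = -16 + 2*(2 - U) = -16 + (4 - 2*U) = -12 - 2*U)
d(t) = sqrt(3/2 + 2*t/3) (d(t) = sqrt(t + (3/2 - t/3)) = sqrt(3/2 + 2*t/3))
-119 + d(C(T(3)))*(-27) = -119 + (sqrt(54 + 24*(-12 - 2*3))/6)*(-27) = -119 + (sqrt(54 + 24*(-12 - 6))/6)*(-27) = -119 + (sqrt(54 + 24*(-18))/6)*(-27) = -119 + (sqrt(54 - 432)/6)*(-27) = -119 + (sqrt(-378)/6)*(-27) = -119 + ((3*I*sqrt(42))/6)*(-27) = -119 + (I*sqrt(42)/2)*(-27) = -119 - 27*I*sqrt(42)/2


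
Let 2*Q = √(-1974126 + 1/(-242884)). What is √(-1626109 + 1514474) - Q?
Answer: I*(√111635 - √29114724852676585/242884) ≈ -368.4*I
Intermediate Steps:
Q = I*√29114724852676585/242884 (Q = √(-1974126 + 1/(-242884))/2 = √(-1974126 - 1/242884)/2 = √(-479483619385/242884)/2 = (I*√29114724852676585/121442)/2 = I*√29114724852676585/242884 ≈ 702.52*I)
√(-1626109 + 1514474) - Q = √(-1626109 + 1514474) - I*√29114724852676585/242884 = √(-111635) - I*√29114724852676585/242884 = I*√111635 - I*√29114724852676585/242884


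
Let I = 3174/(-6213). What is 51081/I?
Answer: -105788751/1058 ≈ -99989.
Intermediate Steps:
I = -1058/2071 (I = 3174*(-1/6213) = -1058/2071 ≈ -0.51086)
51081/I = 51081/(-1058/2071) = 51081*(-2071/1058) = -105788751/1058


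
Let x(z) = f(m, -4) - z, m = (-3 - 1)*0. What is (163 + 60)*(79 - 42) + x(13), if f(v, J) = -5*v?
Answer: 8238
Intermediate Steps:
m = 0 (m = -4*0 = 0)
x(z) = -z (x(z) = -5*0 - z = 0 - z = -z)
(163 + 60)*(79 - 42) + x(13) = (163 + 60)*(79 - 42) - 1*13 = 223*37 - 13 = 8251 - 13 = 8238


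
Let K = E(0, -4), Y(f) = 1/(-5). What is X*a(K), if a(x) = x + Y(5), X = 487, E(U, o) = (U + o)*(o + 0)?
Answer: 38473/5 ≈ 7694.6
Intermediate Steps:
E(U, o) = o*(U + o) (E(U, o) = (U + o)*o = o*(U + o))
Y(f) = -1/5
K = 16 (K = -4*(0 - 4) = -4*(-4) = 16)
a(x) = -1/5 + x (a(x) = x - 1/5 = -1/5 + x)
X*a(K) = 487*(-1/5 + 16) = 487*(79/5) = 38473/5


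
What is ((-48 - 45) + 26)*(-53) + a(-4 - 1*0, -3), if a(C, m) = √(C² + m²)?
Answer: 3556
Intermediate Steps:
((-48 - 45) + 26)*(-53) + a(-4 - 1*0, -3) = ((-48 - 45) + 26)*(-53) + √((-4 - 1*0)² + (-3)²) = (-93 + 26)*(-53) + √((-4 + 0)² + 9) = -67*(-53) + √((-4)² + 9) = 3551 + √(16 + 9) = 3551 + √25 = 3551 + 5 = 3556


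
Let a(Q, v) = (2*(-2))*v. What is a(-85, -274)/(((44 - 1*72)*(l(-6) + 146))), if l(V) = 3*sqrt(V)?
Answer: -20002/74795 + 411*I*sqrt(6)/74795 ≈ -0.26742 + 0.01346*I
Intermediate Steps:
a(Q, v) = -4*v
a(-85, -274)/(((44 - 1*72)*(l(-6) + 146))) = (-4*(-274))/(((44 - 1*72)*(3*sqrt(-6) + 146))) = 1096/(((44 - 72)*(3*(I*sqrt(6)) + 146))) = 1096/((-28*(3*I*sqrt(6) + 146))) = 1096/((-28*(146 + 3*I*sqrt(6)))) = 1096/(-4088 - 84*I*sqrt(6))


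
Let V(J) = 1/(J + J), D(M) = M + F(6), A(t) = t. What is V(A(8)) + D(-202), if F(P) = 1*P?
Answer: -3135/16 ≈ -195.94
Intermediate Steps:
F(P) = P
D(M) = 6 + M (D(M) = M + 6 = 6 + M)
V(J) = 1/(2*J)
V(A(8)) + D(-202) = (½)/8 + (6 - 202) = (½)*(⅛) - 196 = 1/16 - 196 = -3135/16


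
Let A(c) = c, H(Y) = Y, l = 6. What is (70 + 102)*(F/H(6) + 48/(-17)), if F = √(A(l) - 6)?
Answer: -8256/17 ≈ -485.65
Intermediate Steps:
F = 0 (F = √(6 - 6) = √0 = 0)
(70 + 102)*(F/H(6) + 48/(-17)) = (70 + 102)*(0/6 + 48/(-17)) = 172*(0*(⅙) + 48*(-1/17)) = 172*(0 - 48/17) = 172*(-48/17) = -8256/17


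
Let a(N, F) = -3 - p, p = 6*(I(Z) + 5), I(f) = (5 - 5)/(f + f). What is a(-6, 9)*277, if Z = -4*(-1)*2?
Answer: -9141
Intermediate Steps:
Z = 8 (Z = 4*2 = 8)
I(f) = 0 (I(f) = 0/((2*f)) = 0*(1/(2*f)) = 0)
p = 30 (p = 6*(0 + 5) = 6*5 = 30)
a(N, F) = -33 (a(N, F) = -3 - 1*30 = -3 - 30 = -33)
a(-6, 9)*277 = -33*277 = -9141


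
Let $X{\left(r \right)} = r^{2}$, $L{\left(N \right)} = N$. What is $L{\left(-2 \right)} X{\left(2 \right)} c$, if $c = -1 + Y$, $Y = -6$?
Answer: $56$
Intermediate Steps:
$c = -7$ ($c = -1 - 6 = -7$)
$L{\left(-2 \right)} X{\left(2 \right)} c = - 2 \cdot 2^{2} \left(-7\right) = \left(-2\right) 4 \left(-7\right) = \left(-8\right) \left(-7\right) = 56$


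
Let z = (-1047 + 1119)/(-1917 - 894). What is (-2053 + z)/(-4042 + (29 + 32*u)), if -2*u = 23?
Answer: 1923685/4104997 ≈ 0.46862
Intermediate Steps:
u = -23/2 (u = -½*23 = -23/2 ≈ -11.500)
z = -24/937 (z = 72/(-2811) = 72*(-1/2811) = -24/937 ≈ -0.025614)
(-2053 + z)/(-4042 + (29 + 32*u)) = (-2053 - 24/937)/(-4042 + (29 + 32*(-23/2))) = -1923685/(937*(-4042 + (29 - 368))) = -1923685/(937*(-4042 - 339)) = -1923685/937/(-4381) = -1923685/937*(-1/4381) = 1923685/4104997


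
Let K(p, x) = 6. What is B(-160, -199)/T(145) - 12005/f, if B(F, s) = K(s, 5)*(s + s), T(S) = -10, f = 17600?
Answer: 167635/704 ≈ 238.12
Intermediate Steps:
B(F, s) = 12*s (B(F, s) = 6*(s + s) = 6*(2*s) = 12*s)
B(-160, -199)/T(145) - 12005/f = (12*(-199))/(-10) - 12005/17600 = -2388*(-⅒) - 12005*1/17600 = 1194/5 - 2401/3520 = 167635/704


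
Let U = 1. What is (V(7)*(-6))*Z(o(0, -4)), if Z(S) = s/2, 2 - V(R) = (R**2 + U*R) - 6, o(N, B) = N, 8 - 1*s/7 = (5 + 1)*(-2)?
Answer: 20160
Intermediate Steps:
s = 140 (s = 56 - 7*(5 + 1)*(-2) = 56 - 42*(-2) = 56 - 7*(-12) = 56 + 84 = 140)
V(R) = 8 - R - R**2 (V(R) = 2 - ((R**2 + 1*R) - 6) = 2 - ((R**2 + R) - 6) = 2 - ((R + R**2) - 6) = 2 - (-6 + R + R**2) = 2 + (6 - R - R**2) = 8 - R - R**2)
Z(S) = 70 (Z(S) = 140/2 = 140*(1/2) = 70)
(V(7)*(-6))*Z(o(0, -4)) = ((8 - 1*7 - 1*7**2)*(-6))*70 = ((8 - 7 - 1*49)*(-6))*70 = ((8 - 7 - 49)*(-6))*70 = -48*(-6)*70 = 288*70 = 20160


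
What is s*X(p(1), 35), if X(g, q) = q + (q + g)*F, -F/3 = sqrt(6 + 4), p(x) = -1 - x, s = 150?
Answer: 5250 - 14850*sqrt(10) ≈ -41710.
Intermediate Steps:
F = -3*sqrt(10) (F = -3*sqrt(6 + 4) = -3*sqrt(10) ≈ -9.4868)
X(g, q) = q - 3*sqrt(10)*(g + q) (X(g, q) = q + (q + g)*(-3*sqrt(10)) = q + (g + q)*(-3*sqrt(10)) = q - 3*sqrt(10)*(g + q))
s*X(p(1), 35) = 150*(35 - 3*(-1 - 1*1)*sqrt(10) - 3*35*sqrt(10)) = 150*(35 - 3*(-1 - 1)*sqrt(10) - 105*sqrt(10)) = 150*(35 - 3*(-2)*sqrt(10) - 105*sqrt(10)) = 150*(35 + 6*sqrt(10) - 105*sqrt(10)) = 150*(35 - 99*sqrt(10)) = 5250 - 14850*sqrt(10)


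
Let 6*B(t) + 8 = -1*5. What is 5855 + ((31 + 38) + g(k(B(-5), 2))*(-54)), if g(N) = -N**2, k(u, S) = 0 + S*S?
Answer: 6788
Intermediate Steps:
B(t) = -13/6 (B(t) = -4/3 + (-1*5)/6 = -4/3 + (1/6)*(-5) = -4/3 - 5/6 = -13/6)
k(u, S) = S**2 (k(u, S) = 0 + S**2 = S**2)
5855 + ((31 + 38) + g(k(B(-5), 2))*(-54)) = 5855 + ((31 + 38) - (2**2)**2*(-54)) = 5855 + (69 - 1*4**2*(-54)) = 5855 + (69 - 1*16*(-54)) = 5855 + (69 - 16*(-54)) = 5855 + (69 + 864) = 5855 + 933 = 6788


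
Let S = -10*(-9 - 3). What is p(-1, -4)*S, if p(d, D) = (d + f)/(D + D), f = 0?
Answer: 15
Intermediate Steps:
S = 120 (S = -10*(-12) = 120)
p(d, D) = d/(2*D) (p(d, D) = (d + 0)/(D + D) = d/((2*D)) = d*(1/(2*D)) = d/(2*D))
p(-1, -4)*S = ((½)*(-1)/(-4))*120 = ((½)*(-1)*(-¼))*120 = (⅛)*120 = 15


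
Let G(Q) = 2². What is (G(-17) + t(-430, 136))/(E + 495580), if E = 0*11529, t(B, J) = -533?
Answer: -529/495580 ≈ -0.0010674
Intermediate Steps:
G(Q) = 4
E = 0
(G(-17) + t(-430, 136))/(E + 495580) = (4 - 533)/(0 + 495580) = -529/495580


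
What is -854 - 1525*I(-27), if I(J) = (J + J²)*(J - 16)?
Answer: 46032796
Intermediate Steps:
I(J) = (-16 + J)*(J + J²) (I(J) = (J + J²)*(-16 + J) = (-16 + J)*(J + J²))
-854 - 1525*I(-27) = -854 - (-41175)*(-16 + (-27)² - 15*(-27)) = -854 - (-41175)*(-16 + 729 + 405) = -854 - (-41175)*1118 = -854 - 1525*(-30186) = -854 + 46033650 = 46032796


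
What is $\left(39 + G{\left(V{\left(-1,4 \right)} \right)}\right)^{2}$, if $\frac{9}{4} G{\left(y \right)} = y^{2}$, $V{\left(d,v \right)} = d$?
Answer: $\frac{126025}{81} \approx 1555.9$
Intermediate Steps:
$G{\left(y \right)} = \frac{4 y^{2}}{9}$
$\left(39 + G{\left(V{\left(-1,4 \right)} \right)}\right)^{2} = \left(39 + \frac{4 \left(-1\right)^{2}}{9}\right)^{2} = \left(39 + \frac{4}{9} \cdot 1\right)^{2} = \left(39 + \frac{4}{9}\right)^{2} = \left(\frac{355}{9}\right)^{2} = \frac{126025}{81}$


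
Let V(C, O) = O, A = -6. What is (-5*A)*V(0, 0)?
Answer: 0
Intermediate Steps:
(-5*A)*V(0, 0) = -5*(-6)*0 = 30*0 = 0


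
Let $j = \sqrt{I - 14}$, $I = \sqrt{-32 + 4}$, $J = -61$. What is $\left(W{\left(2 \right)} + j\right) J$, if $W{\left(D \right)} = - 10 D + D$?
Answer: $1098 - 61 \sqrt{-14 + 2 i \sqrt{7}} \approx 1055.6 - 232.15 i$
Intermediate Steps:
$W{\left(D \right)} = - 9 D$
$I = 2 i \sqrt{7}$ ($I = \sqrt{-28} = 2 i \sqrt{7} \approx 5.2915 i$)
$j = \sqrt{-14 + 2 i \sqrt{7}}$ ($j = \sqrt{2 i \sqrt{7} - 14} = \sqrt{-14 + 2 i \sqrt{7}} \approx 0.69521 + 3.8057 i$)
$\left(W{\left(2 \right)} + j\right) J = \left(\left(-9\right) 2 + \sqrt{-14 + 2 i \sqrt{7}}\right) \left(-61\right) = \left(-18 + \sqrt{-14 + 2 i \sqrt{7}}\right) \left(-61\right) = 1098 - 61 \sqrt{-14 + 2 i \sqrt{7}}$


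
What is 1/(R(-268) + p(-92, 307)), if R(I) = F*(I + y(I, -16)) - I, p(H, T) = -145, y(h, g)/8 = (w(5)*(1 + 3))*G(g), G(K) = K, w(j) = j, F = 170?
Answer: -1/480637 ≈ -2.0806e-6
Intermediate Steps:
y(h, g) = 160*g (y(h, g) = 8*((5*(1 + 3))*g) = 8*((5*4)*g) = 8*(20*g) = 160*g)
R(I) = -435200 + 169*I (R(I) = 170*(I + 160*(-16)) - I = 170*(I - 2560) - I = 170*(-2560 + I) - I = (-435200 + 170*I) - I = -435200 + 169*I)
1/(R(-268) + p(-92, 307)) = 1/((-435200 + 169*(-268)) - 145) = 1/((-435200 - 45292) - 145) = 1/(-480492 - 145) = 1/(-480637) = -1/480637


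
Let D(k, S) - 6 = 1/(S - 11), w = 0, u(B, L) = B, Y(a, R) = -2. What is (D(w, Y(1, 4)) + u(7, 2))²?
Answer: 28224/169 ≈ 167.01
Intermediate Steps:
D(k, S) = 6 + 1/(-11 + S) (D(k, S) = 6 + 1/(S - 11) = 6 + 1/(-11 + S))
(D(w, Y(1, 4)) + u(7, 2))² = ((-65 + 6*(-2))/(-11 - 2) + 7)² = ((-65 - 12)/(-13) + 7)² = (-1/13*(-77) + 7)² = (77/13 + 7)² = (168/13)² = 28224/169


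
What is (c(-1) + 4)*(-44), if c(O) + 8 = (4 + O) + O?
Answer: 88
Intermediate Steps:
c(O) = -4 + 2*O (c(O) = -8 + ((4 + O) + O) = -8 + (4 + 2*O) = -4 + 2*O)
(c(-1) + 4)*(-44) = ((-4 + 2*(-1)) + 4)*(-44) = ((-4 - 2) + 4)*(-44) = (-6 + 4)*(-44) = -2*(-44) = 88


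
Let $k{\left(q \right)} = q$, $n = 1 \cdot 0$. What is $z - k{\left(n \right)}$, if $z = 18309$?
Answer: $18309$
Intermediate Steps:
$n = 0$
$z - k{\left(n \right)} = 18309 - 0 = 18309 + 0 = 18309$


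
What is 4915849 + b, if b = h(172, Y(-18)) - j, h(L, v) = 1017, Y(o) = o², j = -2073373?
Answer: 6990239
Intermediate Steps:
b = 2074390 (b = 1017 - 1*(-2073373) = 1017 + 2073373 = 2074390)
4915849 + b = 4915849 + 2074390 = 6990239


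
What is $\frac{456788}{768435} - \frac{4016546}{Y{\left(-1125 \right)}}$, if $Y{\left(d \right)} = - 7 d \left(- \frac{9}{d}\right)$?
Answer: $- \frac{1028808582622}{16137135} \approx -63754.0$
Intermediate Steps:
$Y{\left(d \right)} = 63$
$\frac{456788}{768435} - \frac{4016546}{Y{\left(-1125 \right)}} = \frac{456788}{768435} - \frac{4016546}{63} = - \frac{1028808582622}{16137135}$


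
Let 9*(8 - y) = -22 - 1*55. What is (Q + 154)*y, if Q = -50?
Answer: 15496/9 ≈ 1721.8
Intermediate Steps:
y = 149/9 (y = 8 - (-22 - 1*55)/9 = 8 - (-22 - 55)/9 = 8 - ⅑*(-77) = 8 + 77/9 = 149/9 ≈ 16.556)
(Q + 154)*y = (-50 + 154)*(149/9) = 104*(149/9) = 15496/9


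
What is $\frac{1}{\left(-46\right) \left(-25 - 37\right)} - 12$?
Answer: $- \frac{34223}{2852} \approx -12.0$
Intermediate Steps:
$\frac{1}{\left(-46\right) \left(-25 - 37\right)} - 12 = - \frac{1}{46 \left(-62\right)} - 12 = \left(- \frac{1}{46}\right) \left(- \frac{1}{62}\right) - 12 = \frac{1}{2852} - 12 = - \frac{34223}{2852}$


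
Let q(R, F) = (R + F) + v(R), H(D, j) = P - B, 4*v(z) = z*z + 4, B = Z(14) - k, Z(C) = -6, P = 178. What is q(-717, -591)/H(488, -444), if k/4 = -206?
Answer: -508861/2560 ≈ -198.77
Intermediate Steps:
k = -824 (k = 4*(-206) = -824)
B = 818 (B = -6 - 1*(-824) = -6 + 824 = 818)
v(z) = 1 + z**2/4 (v(z) = (z*z + 4)/4 = (z**2 + 4)/4 = (4 + z**2)/4 = 1 + z**2/4)
H(D, j) = -640 (H(D, j) = 178 - 1*818 = 178 - 818 = -640)
q(R, F) = 1 + F + R + R**2/4 (q(R, F) = (R + F) + (1 + R**2/4) = (F + R) + (1 + R**2/4) = 1 + F + R + R**2/4)
q(-717, -591)/H(488, -444) = (1 - 591 - 717 + (1/4)*(-717)**2)/(-640) = (1 - 591 - 717 + (1/4)*514089)*(-1/640) = (1 - 591 - 717 + 514089/4)*(-1/640) = (508861/4)*(-1/640) = -508861/2560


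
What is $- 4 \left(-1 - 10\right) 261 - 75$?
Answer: $11409$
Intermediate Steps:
$- 4 \left(-1 - 10\right) 261 - 75 = \left(-4\right) \left(-11\right) 261 - 75 = 44 \cdot 261 - 75 = 11484 - 75 = 11409$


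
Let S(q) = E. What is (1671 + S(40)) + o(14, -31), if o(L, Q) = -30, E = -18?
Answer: 1623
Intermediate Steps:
S(q) = -18
(1671 + S(40)) + o(14, -31) = (1671 - 18) - 30 = 1653 - 30 = 1623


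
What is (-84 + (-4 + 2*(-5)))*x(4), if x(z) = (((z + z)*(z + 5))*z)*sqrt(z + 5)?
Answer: -84672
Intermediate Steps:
x(z) = 2*z**2*(5 + z)**(3/2) (x(z) = (((2*z)*(5 + z))*z)*sqrt(5 + z) = ((2*z*(5 + z))*z)*sqrt(5 + z) = (2*z**2*(5 + z))*sqrt(5 + z) = 2*z**2*(5 + z)**(3/2))
(-84 + (-4 + 2*(-5)))*x(4) = (-84 + (-4 + 2*(-5)))*(2*4**2*(5 + 4)**(3/2)) = (-84 + (-4 - 10))*(2*16*9**(3/2)) = (-84 - 14)*(2*16*27) = -98*864 = -84672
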